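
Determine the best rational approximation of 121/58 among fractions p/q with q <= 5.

Expand x = 121/58 as a continued fraction with the Euclidean algorithm:
  121 = 2*58 + 5, so a_0 = 2.
  58 = 11*5 + 3, so a_1 = 11.
  5 = 1*3 + 2, so a_2 = 1.
  3 = 1*2 + 1, so a_3 = 1.
  2 = 2*1 + 0, so a_4 = 2.
so x = [2; 11, 1, 1, 2].
Convergents (p_i = a_i*p_{i-1} + p_{i-2}, q_i = a_i*q_{i-1} + q_{i-2} with p_{-2}=0, p_{-1}=1, q_{-2}=1, q_{-1}=0), until the denominator exceeds 5:
  i=0: a_0=2, p_0 = 2*1 + 0 = 2, q_0 = 2*0 + 1 = 1.
  i=1: a_1=11, p_1 = 11*2 + 1 = 23, q_1 = 11*1 + 0 = 11.
q_1 = 11 > 5, so the last convergent with denominator <= 5 is p_0/q_0 = 2/1.
The closest fraction with denominator <= 5 is either p_0/q_0 or the intermediate fraction (k*p_0 + p_{-1})/(k*q_0 + q_{-1}) with the largest k >= 1 whose denominator stays <= 5; these approach x as k grows, and every other convergent or intermediate fraction in range is farther away.
Largest k: floor((5 - q_{-1})/q_0) = floor((5 - 0)/1) = 5 (using the seeds p_{-1} = 1, q_{-1} = 0).
That gives (5*2 + 1)/(5*1 + 0) = 11/5.
Compare the errors: |x - 2/1| = |121*1 - 2*58|/(58*1) = 5/58, and |x - 11/5| = |121*5 - 11*58|/(58*5) = 33/290.
Cross-multiplying, 5*290 = 1450 < 1914 = 33*58, so 5/58 is smaller: the convergent 2/1 is closer to x than 11/5.

2/1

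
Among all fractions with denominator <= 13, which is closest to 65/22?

Expand x = 65/22 as a continued fraction with the Euclidean algorithm:
  65 = 2*22 + 21, so a_0 = 2.
  22 = 1*21 + 1, so a_1 = 1.
  21 = 21*1 + 0, so a_2 = 21.
so x = [2; 1, 21].
Convergents (p_i = a_i*p_{i-1} + p_{i-2}, q_i = a_i*q_{i-1} + q_{i-2} with p_{-2}=0, p_{-1}=1, q_{-2}=1, q_{-1}=0), until the denominator exceeds 13:
  i=0: a_0=2, p_0 = 2*1 + 0 = 2, q_0 = 2*0 + 1 = 1.
  i=1: a_1=1, p_1 = 1*2 + 1 = 3, q_1 = 1*1 + 0 = 1.
  i=2: a_2=21, p_2 = 21*3 + 2 = 65, q_2 = 21*1 + 1 = 22.
q_2 = 22 > 13, so the last convergent with denominator <= 13 is p_1/q_1 = 3/1.
The closest fraction with denominator <= 13 is either p_1/q_1 or the intermediate fraction (k*p_1 + p_0)/(k*q_1 + q_0) with the largest k >= 1 whose denominator stays <= 13; these approach x as k grows, and every other convergent or intermediate fraction in range is farther away.
Largest k: floor((13 - q_0)/q_1) = floor((13 - 1)/1) = 12.
That gives (12*3 + 2)/(12*1 + 1) = 38/13.
Compare the errors: |x - 3/1| = |65*1 - 3*22|/(22*1) = 1/22, and |x - 38/13| = |65*13 - 38*22|/(22*13) = 9/286.
Cross-multiplying, 9*22 = 198 < 286 = 1*286, so 9/286 is smaller: the intermediate fraction 38/13 is closer to x than 3/1.

38/13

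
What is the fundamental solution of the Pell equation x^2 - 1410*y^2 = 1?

First expand sqrt(1410) as a continued fraction. With x_i = (sqrt(1410) + m_i)/d_i and (m_0, d_0) = (0, 1): a_0 = floor(sqrt(1410)) = 37, since 37^2 = 1369 <= 1410 < 1444 = 38^2.
Iterate m_{i+1} = d_i*a_i - m_i, d_{i+1} = (1410 - m_{i+1}^2)/d_i, a_{i+1} = floor((a_0 + m_{i+1})/d_{i+1}):
  m_1 = 1*37 - 0 = 37, d_1 = (1410 - 37^2)/1 = 41/1 = 41, a_1 = floor((37 + 37)/41) = 1.
  m_2 = 41*1 - 37 = 4, d_2 = (1410 - 4^2)/41 = 1394/41 = 34, a_2 = floor((37 + 4)/34) = 1.
  m_3 = 34*1 - 4 = 30, d_3 = (1410 - 30^2)/34 = 510/34 = 15, a_3 = floor((37 + 30)/15) = 4.
  m_4 = 15*4 - 30 = 30, d_4 = (1410 - 30^2)/15 = 510/15 = 34, a_4 = floor((37 + 30)/34) = 1.
  m_5 = 34*1 - 30 = 4, d_5 = (1410 - 4^2)/34 = 1394/34 = 41, a_5 = floor((37 + 4)/41) = 1.
  m_6 = 41*1 - 4 = 37, d_6 = (1410 - 37^2)/41 = 41/41 = 1, a_6 = floor((37 + 37)/1) = 74.
  m_7 = 1*74 - 37 = 37, d_7 = (1410 - 37^2)/1 = 41/1 = 41: (m_7, d_7) = (m_1, d_1) = (37, 41), so from here the quotients repeat a_1, ..., a_6; the period length is 6.
So sqrt(1410) = [37; (1, 1, 4, 1, 1, 74)] with period length k = 6.
k is even, so the fundamental solution of x^2 - 1410y^2 = 1 is (p_{k-1}, q_{k-1}) = (p_5, q_5); compute convergents through index 5.
Convergents (p_i = a_i*p_{i-1} + p_{i-2}, q_i = a_i*q_{i-1} + q_{i-2} with p_{-2}=0, p_{-1}=1, q_{-2}=1, q_{-1}=0):
  i=0: a_0=37, p_0 = 37*1 + 0 = 37, q_0 = 37*0 + 1 = 1.
  i=1: a_1=1, p_1 = 1*37 + 1 = 38, q_1 = 1*1 + 0 = 1.
  i=2: a_2=1, p_2 = 1*38 + 37 = 75, q_2 = 1*1 + 1 = 2.
  i=3: a_3=4, p_3 = 4*75 + 38 = 338, q_3 = 4*2 + 1 = 9.
  i=4: a_4=1, p_4 = 1*338 + 75 = 413, q_4 = 1*9 + 2 = 11.
  i=5: a_5=1, p_5 = 1*413 + 338 = 751, q_5 = 1*11 + 9 = 20.
Check: 751^2 - 1410*20^2 = 564001 - 564000 = 1, so (x, y) = (751, 20) solves the equation, and by the theorem it is the least positive solution.

(x, y) = (751, 20)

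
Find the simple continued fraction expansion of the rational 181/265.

[0; 1, 2, 6, 2, 6]

Run the Euclidean algorithm on 181 and 265; the successive quotients are the partial quotients a_0, a_1, ... (each step inverts the fractional part left over by the previous one):
  181 = 0*265 + 181, so a_0 = 0.
  265 = 1*181 + 84, so a_1 = 1.
  181 = 2*84 + 13, so a_2 = 2.
  84 = 6*13 + 6, so a_3 = 6.
  13 = 2*6 + 1, so a_4 = 2.
  6 = 6*1 + 0, so a_5 = 6.
The remainder reaches 0 after 6 divisions, so the expansion has 6 partial quotients, read off in order.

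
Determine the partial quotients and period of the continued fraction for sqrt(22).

Write x_i = (sqrt(22) + m_i)/d_i with (m_0, d_0) = (0, 1). a_0 = floor(sqrt(22)) = 4, since 4^2 = 16 <= 22 < 25 = 5^2.
Iterate m_{i+1} = d_i*a_i - m_i, d_{i+1} = (22 - m_{i+1}^2)/d_i, a_{i+1} = floor((a_0 + m_{i+1})/d_{i+1}):
  m_1 = 1*4 - 0 = 4, d_1 = (22 - 4^2)/1 = 6/1 = 6, a_1 = floor((4 + 4)/6) = 1.
  m_2 = 6*1 - 4 = 2, d_2 = (22 - 2^2)/6 = 18/6 = 3, a_2 = floor((4 + 2)/3) = 2.
  m_3 = 3*2 - 2 = 4, d_3 = (22 - 4^2)/3 = 6/3 = 2, a_3 = floor((4 + 4)/2) = 4.
  m_4 = 2*4 - 4 = 4, d_4 = (22 - 4^2)/2 = 6/2 = 3, a_4 = floor((4 + 4)/3) = 2.
  m_5 = 3*2 - 4 = 2, d_5 = (22 - 2^2)/3 = 18/3 = 6, a_5 = floor((4 + 2)/6) = 1.
  m_6 = 6*1 - 2 = 4, d_6 = (22 - 4^2)/6 = 6/6 = 1, a_6 = floor((4 + 4)/1) = 8.
  m_7 = 1*8 - 4 = 4, d_7 = (22 - 4^2)/1 = 6/1 = 6: (m_7, d_7) = (m_1, d_1) = (4, 6), so from here the quotients repeat a_1, ..., a_6; the period length is 6.
Hence the expansion of sqrt(22) is a_0 = 4 followed by the repeating block 1, 2, 4, 2, 1, 8 (period 6).

[4; (1, 2, 4, 2, 1, 8)]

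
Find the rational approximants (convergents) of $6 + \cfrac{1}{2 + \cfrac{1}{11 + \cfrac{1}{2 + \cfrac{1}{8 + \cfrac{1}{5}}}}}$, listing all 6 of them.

Using the convergent recurrence p_i = a_i*p_{i-1} + p_{i-2}, q_i = a_i*q_{i-1} + q_{i-2} with p_{-2}=0, p_{-1}=1, q_{-2}=1, q_{-1}=0:
  i=0: a_0=6, p_0 = 6*1 + 0 = 6, q_0 = 6*0 + 1 = 1.
  i=1: a_1=2, p_1 = 2*6 + 1 = 13, q_1 = 2*1 + 0 = 2.
  i=2: a_2=11, p_2 = 11*13 + 6 = 149, q_2 = 11*2 + 1 = 23.
  i=3: a_3=2, p_3 = 2*149 + 13 = 311, q_3 = 2*23 + 2 = 48.
  i=4: a_4=8, p_4 = 8*311 + 149 = 2637, q_4 = 8*48 + 23 = 407.
  i=5: a_5=5, p_5 = 5*2637 + 311 = 13496, q_5 = 5*407 + 48 = 2083.

6/1, 13/2, 149/23, 311/48, 2637/407, 13496/2083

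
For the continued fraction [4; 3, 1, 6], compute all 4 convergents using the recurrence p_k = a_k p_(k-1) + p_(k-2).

Using the convergent recurrence p_i = a_i*p_{i-1} + p_{i-2}, q_i = a_i*q_{i-1} + q_{i-2} with p_{-2}=0, p_{-1}=1, q_{-2}=1, q_{-1}=0:
  i=0: a_0=4, p_0 = 4*1 + 0 = 4, q_0 = 4*0 + 1 = 1.
  i=1: a_1=3, p_1 = 3*4 + 1 = 13, q_1 = 3*1 + 0 = 3.
  i=2: a_2=1, p_2 = 1*13 + 4 = 17, q_2 = 1*3 + 1 = 4.
  i=3: a_3=6, p_3 = 6*17 + 13 = 115, q_3 = 6*4 + 3 = 27.

4/1, 13/3, 17/4, 115/27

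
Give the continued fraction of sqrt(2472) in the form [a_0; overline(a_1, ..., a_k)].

Write x_i = (sqrt(2472) + m_i)/d_i with (m_0, d_0) = (0, 1). a_0 = floor(sqrt(2472)) = 49, since 49^2 = 2401 <= 2472 < 2500 = 50^2.
Iterate m_{i+1} = d_i*a_i - m_i, d_{i+1} = (2472 - m_{i+1}^2)/d_i, a_{i+1} = floor((a_0 + m_{i+1})/d_{i+1}):
  m_1 = 1*49 - 0 = 49, d_1 = (2472 - 49^2)/1 = 71/1 = 71, a_1 = floor((49 + 49)/71) = 1.
  m_2 = 71*1 - 49 = 22, d_2 = (2472 - 22^2)/71 = 1988/71 = 28, a_2 = floor((49 + 22)/28) = 2.
  m_3 = 28*2 - 22 = 34, d_3 = (2472 - 34^2)/28 = 1316/28 = 47, a_3 = floor((49 + 34)/47) = 1.
  m_4 = 47*1 - 34 = 13, d_4 = (2472 - 13^2)/47 = 2303/47 = 49, a_4 = floor((49 + 13)/49) = 1.
  m_5 = 49*1 - 13 = 36, d_5 = (2472 - 36^2)/49 = 1176/49 = 24, a_5 = floor((49 + 36)/24) = 3.
  m_6 = 24*3 - 36 = 36, d_6 = (2472 - 36^2)/24 = 1176/24 = 49, a_6 = floor((49 + 36)/49) = 1.
  m_7 = 49*1 - 36 = 13, d_7 = (2472 - 13^2)/49 = 2303/49 = 47, a_7 = floor((49 + 13)/47) = 1.
  m_8 = 47*1 - 13 = 34, d_8 = (2472 - 34^2)/47 = 1316/47 = 28, a_8 = floor((49 + 34)/28) = 2.
  m_9 = 28*2 - 34 = 22, d_9 = (2472 - 22^2)/28 = 1988/28 = 71, a_9 = floor((49 + 22)/71) = 1.
  m_10 = 71*1 - 22 = 49, d_10 = (2472 - 49^2)/71 = 71/71 = 1, a_10 = floor((49 + 49)/1) = 98.
  m_11 = 1*98 - 49 = 49, d_11 = (2472 - 49^2)/1 = 71/1 = 71: (m_11, d_11) = (m_1, d_1) = (49, 71), so from here the quotients repeat a_1, ..., a_10; the period length is 10.
Hence the expansion of sqrt(2472) is a_0 = 49 followed by the repeating block 1, 2, 1, 1, 3, 1, 1, 2, 1, 98 (period 10).

[49; overline(1, 2, 1, 1, 3, 1, 1, 2, 1, 98)]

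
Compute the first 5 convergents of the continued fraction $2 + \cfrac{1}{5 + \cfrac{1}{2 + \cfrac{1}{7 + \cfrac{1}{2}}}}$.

2/1, 11/5, 24/11, 179/82, 382/175

Using the convergent recurrence p_i = a_i*p_{i-1} + p_{i-2}, q_i = a_i*q_{i-1} + q_{i-2} with p_{-2}=0, p_{-1}=1, q_{-2}=1, q_{-1}=0:
  i=0: a_0=2, p_0 = 2*1 + 0 = 2, q_0 = 2*0 + 1 = 1.
  i=1: a_1=5, p_1 = 5*2 + 1 = 11, q_1 = 5*1 + 0 = 5.
  i=2: a_2=2, p_2 = 2*11 + 2 = 24, q_2 = 2*5 + 1 = 11.
  i=3: a_3=7, p_3 = 7*24 + 11 = 179, q_3 = 7*11 + 5 = 82.
  i=4: a_4=2, p_4 = 2*179 + 24 = 382, q_4 = 2*82 + 11 = 175.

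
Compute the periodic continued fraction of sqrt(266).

[16; (3, 4, 3, 32)]

Write x_i = (sqrt(266) + m_i)/d_i with (m_0, d_0) = (0, 1). a_0 = floor(sqrt(266)) = 16, since 16^2 = 256 <= 266 < 289 = 17^2.
Iterate m_{i+1} = d_i*a_i - m_i, d_{i+1} = (266 - m_{i+1}^2)/d_i, a_{i+1} = floor((a_0 + m_{i+1})/d_{i+1}):
  m_1 = 1*16 - 0 = 16, d_1 = (266 - 16^2)/1 = 10/1 = 10, a_1 = floor((16 + 16)/10) = 3.
  m_2 = 10*3 - 16 = 14, d_2 = (266 - 14^2)/10 = 70/10 = 7, a_2 = floor((16 + 14)/7) = 4.
  m_3 = 7*4 - 14 = 14, d_3 = (266 - 14^2)/7 = 70/7 = 10, a_3 = floor((16 + 14)/10) = 3.
  m_4 = 10*3 - 14 = 16, d_4 = (266 - 16^2)/10 = 10/10 = 1, a_4 = floor((16 + 16)/1) = 32.
  m_5 = 1*32 - 16 = 16, d_5 = (266 - 16^2)/1 = 10/1 = 10: (m_5, d_5) = (m_1, d_1) = (16, 10), so from here the quotients repeat a_1, ..., a_4; the period length is 4.
Hence the expansion of sqrt(266) is a_0 = 16 followed by the repeating block 3, 4, 3, 32 (period 4).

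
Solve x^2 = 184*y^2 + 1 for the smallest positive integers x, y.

(x, y) = (24335, 1794)

First expand sqrt(184) as a continued fraction. With x_i = (sqrt(184) + m_i)/d_i and (m_0, d_0) = (0, 1): a_0 = floor(sqrt(184)) = 13, since 13^2 = 169 <= 184 < 196 = 14^2.
Iterate m_{i+1} = d_i*a_i - m_i, d_{i+1} = (184 - m_{i+1}^2)/d_i, a_{i+1} = floor((a_0 + m_{i+1})/d_{i+1}):
  m_1 = 1*13 - 0 = 13, d_1 = (184 - 13^2)/1 = 15/1 = 15, a_1 = floor((13 + 13)/15) = 1.
  m_2 = 15*1 - 13 = 2, d_2 = (184 - 2^2)/15 = 180/15 = 12, a_2 = floor((13 + 2)/12) = 1.
  m_3 = 12*1 - 2 = 10, d_3 = (184 - 10^2)/12 = 84/12 = 7, a_3 = floor((13 + 10)/7) = 3.
  m_4 = 7*3 - 10 = 11, d_4 = (184 - 11^2)/7 = 63/7 = 9, a_4 = floor((13 + 11)/9) = 2.
  m_5 = 9*2 - 11 = 7, d_5 = (184 - 7^2)/9 = 135/9 = 15, a_5 = floor((13 + 7)/15) = 1.
  m_6 = 15*1 - 7 = 8, d_6 = (184 - 8^2)/15 = 120/15 = 8, a_6 = floor((13 + 8)/8) = 2.
  m_7 = 8*2 - 8 = 8, d_7 = (184 - 8^2)/8 = 120/8 = 15, a_7 = floor((13 + 8)/15) = 1.
  m_8 = 15*1 - 8 = 7, d_8 = (184 - 7^2)/15 = 135/15 = 9, a_8 = floor((13 + 7)/9) = 2.
  m_9 = 9*2 - 7 = 11, d_9 = (184 - 11^2)/9 = 63/9 = 7, a_9 = floor((13 + 11)/7) = 3.
  m_10 = 7*3 - 11 = 10, d_10 = (184 - 10^2)/7 = 84/7 = 12, a_10 = floor((13 + 10)/12) = 1.
  m_11 = 12*1 - 10 = 2, d_11 = (184 - 2^2)/12 = 180/12 = 15, a_11 = floor((13 + 2)/15) = 1.
  m_12 = 15*1 - 2 = 13, d_12 = (184 - 13^2)/15 = 15/15 = 1, a_12 = floor((13 + 13)/1) = 26.
  m_13 = 1*26 - 13 = 13, d_13 = (184 - 13^2)/1 = 15/1 = 15: (m_13, d_13) = (m_1, d_1) = (13, 15), so from here the quotients repeat a_1, ..., a_12; the period length is 12.
So sqrt(184) = [13; (1, 1, 3, 2, 1, 2, 1, 2, 3, 1, 1, 26)] with period length k = 12.
k is even, so the fundamental solution of x^2 - 184y^2 = 1 is (p_{k-1}, q_{k-1}) = (p_11, q_11); compute convergents through index 11.
Convergents (p_i = a_i*p_{i-1} + p_{i-2}, q_i = a_i*q_{i-1} + q_{i-2} with p_{-2}=0, p_{-1}=1, q_{-2}=1, q_{-1}=0):
  i=0: a_0=13, p_0 = 13*1 + 0 = 13, q_0 = 13*0 + 1 = 1.
  i=1: a_1=1, p_1 = 1*13 + 1 = 14, q_1 = 1*1 + 0 = 1.
  i=2: a_2=1, p_2 = 1*14 + 13 = 27, q_2 = 1*1 + 1 = 2.
  i=3: a_3=3, p_3 = 3*27 + 14 = 95, q_3 = 3*2 + 1 = 7.
  i=4: a_4=2, p_4 = 2*95 + 27 = 217, q_4 = 2*7 + 2 = 16.
  i=5: a_5=1, p_5 = 1*217 + 95 = 312, q_5 = 1*16 + 7 = 23.
  i=6: a_6=2, p_6 = 2*312 + 217 = 841, q_6 = 2*23 + 16 = 62.
  i=7: a_7=1, p_7 = 1*841 + 312 = 1153, q_7 = 1*62 + 23 = 85.
  i=8: a_8=2, p_8 = 2*1153 + 841 = 3147, q_8 = 2*85 + 62 = 232.
  i=9: a_9=3, p_9 = 3*3147 + 1153 = 10594, q_9 = 3*232 + 85 = 781.
  i=10: a_10=1, p_10 = 1*10594 + 3147 = 13741, q_10 = 1*781 + 232 = 1013.
  i=11: a_11=1, p_11 = 1*13741 + 10594 = 24335, q_11 = 1*1013 + 781 = 1794.
Check: 24335^2 - 184*1794^2 = 592192225 - 592192224 = 1, so (x, y) = (24335, 1794) solves the equation, and by the theorem it is the least positive solution.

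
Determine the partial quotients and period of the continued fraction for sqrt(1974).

[44; (2, 3, 17, 2, 17, 3, 2, 88)]

Write x_i = (sqrt(1974) + m_i)/d_i with (m_0, d_0) = (0, 1). a_0 = floor(sqrt(1974)) = 44, since 44^2 = 1936 <= 1974 < 2025 = 45^2.
Iterate m_{i+1} = d_i*a_i - m_i, d_{i+1} = (1974 - m_{i+1}^2)/d_i, a_{i+1} = floor((a_0 + m_{i+1})/d_{i+1}):
  m_1 = 1*44 - 0 = 44, d_1 = (1974 - 44^2)/1 = 38/1 = 38, a_1 = floor((44 + 44)/38) = 2.
  m_2 = 38*2 - 44 = 32, d_2 = (1974 - 32^2)/38 = 950/38 = 25, a_2 = floor((44 + 32)/25) = 3.
  m_3 = 25*3 - 32 = 43, d_3 = (1974 - 43^2)/25 = 125/25 = 5, a_3 = floor((44 + 43)/5) = 17.
  m_4 = 5*17 - 43 = 42, d_4 = (1974 - 42^2)/5 = 210/5 = 42, a_4 = floor((44 + 42)/42) = 2.
  m_5 = 42*2 - 42 = 42, d_5 = (1974 - 42^2)/42 = 210/42 = 5, a_5 = floor((44 + 42)/5) = 17.
  m_6 = 5*17 - 42 = 43, d_6 = (1974 - 43^2)/5 = 125/5 = 25, a_6 = floor((44 + 43)/25) = 3.
  m_7 = 25*3 - 43 = 32, d_7 = (1974 - 32^2)/25 = 950/25 = 38, a_7 = floor((44 + 32)/38) = 2.
  m_8 = 38*2 - 32 = 44, d_8 = (1974 - 44^2)/38 = 38/38 = 1, a_8 = floor((44 + 44)/1) = 88.
  m_9 = 1*88 - 44 = 44, d_9 = (1974 - 44^2)/1 = 38/1 = 38: (m_9, d_9) = (m_1, d_1) = (44, 38), so from here the quotients repeat a_1, ..., a_8; the period length is 8.
Hence the expansion of sqrt(1974) is a_0 = 44 followed by the repeating block 2, 3, 17, 2, 17, 3, 2, 88 (period 8).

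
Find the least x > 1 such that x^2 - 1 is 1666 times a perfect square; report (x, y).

(x, y) = (2449, 60)

First expand sqrt(1666) as a continued fraction. With x_i = (sqrt(1666) + m_i)/d_i and (m_0, d_0) = (0, 1): a_0 = floor(sqrt(1666)) = 40, since 40^2 = 1600 <= 1666 < 1681 = 41^2.
Iterate m_{i+1} = d_i*a_i - m_i, d_{i+1} = (1666 - m_{i+1}^2)/d_i, a_{i+1} = floor((a_0 + m_{i+1})/d_{i+1}):
  m_1 = 1*40 - 0 = 40, d_1 = (1666 - 40^2)/1 = 66/1 = 66, a_1 = floor((40 + 40)/66) = 1.
  m_2 = 66*1 - 40 = 26, d_2 = (1666 - 26^2)/66 = 990/66 = 15, a_2 = floor((40 + 26)/15) = 4.
  m_3 = 15*4 - 26 = 34, d_3 = (1666 - 34^2)/15 = 510/15 = 34, a_3 = floor((40 + 34)/34) = 2.
  m_4 = 34*2 - 34 = 34, d_4 = (1666 - 34^2)/34 = 510/34 = 15, a_4 = floor((40 + 34)/15) = 4.
  m_5 = 15*4 - 34 = 26, d_5 = (1666 - 26^2)/15 = 990/15 = 66, a_5 = floor((40 + 26)/66) = 1.
  m_6 = 66*1 - 26 = 40, d_6 = (1666 - 40^2)/66 = 66/66 = 1, a_6 = floor((40 + 40)/1) = 80.
  m_7 = 1*80 - 40 = 40, d_7 = (1666 - 40^2)/1 = 66/1 = 66: (m_7, d_7) = (m_1, d_1) = (40, 66), so from here the quotients repeat a_1, ..., a_6; the period length is 6.
So sqrt(1666) = [40; (1, 4, 2, 4, 1, 80)] with period length k = 6.
k is even, so the fundamental solution of x^2 - 1666y^2 = 1 is (p_{k-1}, q_{k-1}) = (p_5, q_5); compute convergents through index 5.
Convergents (p_i = a_i*p_{i-1} + p_{i-2}, q_i = a_i*q_{i-1} + q_{i-2} with p_{-2}=0, p_{-1}=1, q_{-2}=1, q_{-1}=0):
  i=0: a_0=40, p_0 = 40*1 + 0 = 40, q_0 = 40*0 + 1 = 1.
  i=1: a_1=1, p_1 = 1*40 + 1 = 41, q_1 = 1*1 + 0 = 1.
  i=2: a_2=4, p_2 = 4*41 + 40 = 204, q_2 = 4*1 + 1 = 5.
  i=3: a_3=2, p_3 = 2*204 + 41 = 449, q_3 = 2*5 + 1 = 11.
  i=4: a_4=4, p_4 = 4*449 + 204 = 2000, q_4 = 4*11 + 5 = 49.
  i=5: a_5=1, p_5 = 1*2000 + 449 = 2449, q_5 = 1*49 + 11 = 60.
Check: 2449^2 - 1666*60^2 = 5997601 - 5997600 = 1, so (x, y) = (2449, 60) solves the equation, and by the theorem it is the least positive solution.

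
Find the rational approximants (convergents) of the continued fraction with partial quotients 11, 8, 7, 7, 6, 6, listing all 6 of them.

Using the convergent recurrence p_i = a_i*p_{i-1} + p_{i-2}, q_i = a_i*q_{i-1} + q_{i-2} with p_{-2}=0, p_{-1}=1, q_{-2}=1, q_{-1}=0:
  i=0: a_0=11, p_0 = 11*1 + 0 = 11, q_0 = 11*0 + 1 = 1.
  i=1: a_1=8, p_1 = 8*11 + 1 = 89, q_1 = 8*1 + 0 = 8.
  i=2: a_2=7, p_2 = 7*89 + 11 = 634, q_2 = 7*8 + 1 = 57.
  i=3: a_3=7, p_3 = 7*634 + 89 = 4527, q_3 = 7*57 + 8 = 407.
  i=4: a_4=6, p_4 = 6*4527 + 634 = 27796, q_4 = 6*407 + 57 = 2499.
  i=5: a_5=6, p_5 = 6*27796 + 4527 = 171303, q_5 = 6*2499 + 407 = 15401.

11/1, 89/8, 634/57, 4527/407, 27796/2499, 171303/15401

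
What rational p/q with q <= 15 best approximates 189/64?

44/15

Expand x = 189/64 as a continued fraction with the Euclidean algorithm:
  189 = 2*64 + 61, so a_0 = 2.
  64 = 1*61 + 3, so a_1 = 1.
  61 = 20*3 + 1, so a_2 = 20.
  3 = 3*1 + 0, so a_3 = 3.
so x = [2; 1, 20, 3].
Convergents (p_i = a_i*p_{i-1} + p_{i-2}, q_i = a_i*q_{i-1} + q_{i-2} with p_{-2}=0, p_{-1}=1, q_{-2}=1, q_{-1}=0), until the denominator exceeds 15:
  i=0: a_0=2, p_0 = 2*1 + 0 = 2, q_0 = 2*0 + 1 = 1.
  i=1: a_1=1, p_1 = 1*2 + 1 = 3, q_1 = 1*1 + 0 = 1.
  i=2: a_2=20, p_2 = 20*3 + 2 = 62, q_2 = 20*1 + 1 = 21.
q_2 = 21 > 15, so the last convergent with denominator <= 15 is p_1/q_1 = 3/1.
The closest fraction with denominator <= 15 is either p_1/q_1 or the intermediate fraction (k*p_1 + p_0)/(k*q_1 + q_0) with the largest k >= 1 whose denominator stays <= 15; these approach x as k grows, and every other convergent or intermediate fraction in range is farther away.
Largest k: floor((15 - q_0)/q_1) = floor((15 - 1)/1) = 14.
That gives (14*3 + 2)/(14*1 + 1) = 44/15.
Compare the errors: |x - 3/1| = |189*1 - 3*64|/(64*1) = 3/64, and |x - 44/15| = |189*15 - 44*64|/(64*15) = 19/960.
Cross-multiplying, 19*64 = 1216 < 2880 = 3*960, so 19/960 is smaller: the intermediate fraction 44/15 is closer to x than 3/1.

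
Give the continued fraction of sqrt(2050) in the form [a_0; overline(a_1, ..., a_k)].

Write x_i = (sqrt(2050) + m_i)/d_i with (m_0, d_0) = (0, 1). a_0 = floor(sqrt(2050)) = 45, since 45^2 = 2025 <= 2050 < 2116 = 46^2.
Iterate m_{i+1} = d_i*a_i - m_i, d_{i+1} = (2050 - m_{i+1}^2)/d_i, a_{i+1} = floor((a_0 + m_{i+1})/d_{i+1}):
  m_1 = 1*45 - 0 = 45, d_1 = (2050 - 45^2)/1 = 25/1 = 25, a_1 = floor((45 + 45)/25) = 3.
  m_2 = 25*3 - 45 = 30, d_2 = (2050 - 30^2)/25 = 1150/25 = 46, a_2 = floor((45 + 30)/46) = 1.
  m_3 = 46*1 - 30 = 16, d_3 = (2050 - 16^2)/46 = 1794/46 = 39, a_3 = floor((45 + 16)/39) = 1.
  m_4 = 39*1 - 16 = 23, d_4 = (2050 - 23^2)/39 = 1521/39 = 39, a_4 = floor((45 + 23)/39) = 1.
  m_5 = 39*1 - 23 = 16, d_5 = (2050 - 16^2)/39 = 1794/39 = 46, a_5 = floor((45 + 16)/46) = 1.
  m_6 = 46*1 - 16 = 30, d_6 = (2050 - 30^2)/46 = 1150/46 = 25, a_6 = floor((45 + 30)/25) = 3.
  m_7 = 25*3 - 30 = 45, d_7 = (2050 - 45^2)/25 = 25/25 = 1, a_7 = floor((45 + 45)/1) = 90.
  m_8 = 1*90 - 45 = 45, d_8 = (2050 - 45^2)/1 = 25/1 = 25: (m_8, d_8) = (m_1, d_1) = (45, 25), so from here the quotients repeat a_1, ..., a_7; the period length is 7.
Hence the expansion of sqrt(2050) is a_0 = 45 followed by the repeating block 3, 1, 1, 1, 1, 3, 90 (period 7).

[45; overline(3, 1, 1, 1, 1, 3, 90)]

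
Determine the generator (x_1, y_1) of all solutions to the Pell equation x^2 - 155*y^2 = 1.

First expand sqrt(155) as a continued fraction. With x_i = (sqrt(155) + m_i)/d_i and (m_0, d_0) = (0, 1): a_0 = floor(sqrt(155)) = 12, since 12^2 = 144 <= 155 < 169 = 13^2.
Iterate m_{i+1} = d_i*a_i - m_i, d_{i+1} = (155 - m_{i+1}^2)/d_i, a_{i+1} = floor((a_0 + m_{i+1})/d_{i+1}):
  m_1 = 1*12 - 0 = 12, d_1 = (155 - 12^2)/1 = 11/1 = 11, a_1 = floor((12 + 12)/11) = 2.
  m_2 = 11*2 - 12 = 10, d_2 = (155 - 10^2)/11 = 55/11 = 5, a_2 = floor((12 + 10)/5) = 4.
  m_3 = 5*4 - 10 = 10, d_3 = (155 - 10^2)/5 = 55/5 = 11, a_3 = floor((12 + 10)/11) = 2.
  m_4 = 11*2 - 10 = 12, d_4 = (155 - 12^2)/11 = 11/11 = 1, a_4 = floor((12 + 12)/1) = 24.
  m_5 = 1*24 - 12 = 12, d_5 = (155 - 12^2)/1 = 11/1 = 11: (m_5, d_5) = (m_1, d_1) = (12, 11), so from here the quotients repeat a_1, ..., a_4; the period length is 4.
So sqrt(155) = [12; (2, 4, 2, 24)] with period length k = 4.
k is even, so the fundamental solution of x^2 - 155y^2 = 1 is (p_{k-1}, q_{k-1}) = (p_3, q_3); compute convergents through index 3.
Convergents (p_i = a_i*p_{i-1} + p_{i-2}, q_i = a_i*q_{i-1} + q_{i-2} with p_{-2}=0, p_{-1}=1, q_{-2}=1, q_{-1}=0):
  i=0: a_0=12, p_0 = 12*1 + 0 = 12, q_0 = 12*0 + 1 = 1.
  i=1: a_1=2, p_1 = 2*12 + 1 = 25, q_1 = 2*1 + 0 = 2.
  i=2: a_2=4, p_2 = 4*25 + 12 = 112, q_2 = 4*2 + 1 = 9.
  i=3: a_3=2, p_3 = 2*112 + 25 = 249, q_3 = 2*9 + 2 = 20.
Check: 249^2 - 155*20^2 = 62001 - 62000 = 1, so (x, y) = (249, 20) solves the equation, and by the theorem it is the least positive solution.

(x, y) = (249, 20)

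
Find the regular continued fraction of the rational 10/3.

Run the Euclidean algorithm on 10 and 3; the successive quotients are the partial quotients a_0, a_1, ... (each step inverts the fractional part left over by the previous one):
  10 = 3*3 + 1, so a_0 = 3.
  3 = 3*1 + 0, so a_1 = 3.
The remainder reaches 0 after 2 divisions, so the expansion has 2 partial quotients, read off in order.

[3; 3]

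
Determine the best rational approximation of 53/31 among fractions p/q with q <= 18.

Expand x = 53/31 as a continued fraction with the Euclidean algorithm:
  53 = 1*31 + 22, so a_0 = 1.
  31 = 1*22 + 9, so a_1 = 1.
  22 = 2*9 + 4, so a_2 = 2.
  9 = 2*4 + 1, so a_3 = 2.
  4 = 4*1 + 0, so a_4 = 4.
so x = [1; 1, 2, 2, 4].
Convergents (p_i = a_i*p_{i-1} + p_{i-2}, q_i = a_i*q_{i-1} + q_{i-2} with p_{-2}=0, p_{-1}=1, q_{-2}=1, q_{-1}=0), until the denominator exceeds 18:
  i=0: a_0=1, p_0 = 1*1 + 0 = 1, q_0 = 1*0 + 1 = 1.
  i=1: a_1=1, p_1 = 1*1 + 1 = 2, q_1 = 1*1 + 0 = 1.
  i=2: a_2=2, p_2 = 2*2 + 1 = 5, q_2 = 2*1 + 1 = 3.
  i=3: a_3=2, p_3 = 2*5 + 2 = 12, q_3 = 2*3 + 1 = 7.
  i=4: a_4=4, p_4 = 4*12 + 5 = 53, q_4 = 4*7 + 3 = 31.
q_4 = 31 > 18, so the last convergent with denominator <= 18 is p_3/q_3 = 12/7.
The closest fraction with denominator <= 18 is either p_3/q_3 or the intermediate fraction (k*p_3 + p_2)/(k*q_3 + q_2) with the largest k >= 1 whose denominator stays <= 18; these approach x as k grows, and every other convergent or intermediate fraction in range is farther away.
Largest k: floor((18 - q_2)/q_3) = floor((18 - 3)/7) = 2.
That gives (2*12 + 5)/(2*7 + 3) = 29/17.
Compare the errors: |x - 12/7| = |53*7 - 12*31|/(31*7) = 1/217, and |x - 29/17| = |53*17 - 29*31|/(31*17) = 2/527.
Cross-multiplying, 2*217 = 434 < 527 = 1*527, so 2/527 is smaller: the intermediate fraction 29/17 is closer to x than 12/7.

29/17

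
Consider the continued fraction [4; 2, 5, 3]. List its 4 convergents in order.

Using the convergent recurrence p_i = a_i*p_{i-1} + p_{i-2}, q_i = a_i*q_{i-1} + q_{i-2} with p_{-2}=0, p_{-1}=1, q_{-2}=1, q_{-1}=0:
  i=0: a_0=4, p_0 = 4*1 + 0 = 4, q_0 = 4*0 + 1 = 1.
  i=1: a_1=2, p_1 = 2*4 + 1 = 9, q_1 = 2*1 + 0 = 2.
  i=2: a_2=5, p_2 = 5*9 + 4 = 49, q_2 = 5*2 + 1 = 11.
  i=3: a_3=3, p_3 = 3*49 + 9 = 156, q_3 = 3*11 + 2 = 35.

4/1, 9/2, 49/11, 156/35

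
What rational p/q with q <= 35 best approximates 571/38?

Expand x = 571/38 as a continued fraction with the Euclidean algorithm:
  571 = 15*38 + 1, so a_0 = 15.
  38 = 38*1 + 0, so a_1 = 38.
so x = [15; 38].
Convergents (p_i = a_i*p_{i-1} + p_{i-2}, q_i = a_i*q_{i-1} + q_{i-2} with p_{-2}=0, p_{-1}=1, q_{-2}=1, q_{-1}=0), until the denominator exceeds 35:
  i=0: a_0=15, p_0 = 15*1 + 0 = 15, q_0 = 15*0 + 1 = 1.
  i=1: a_1=38, p_1 = 38*15 + 1 = 571, q_1 = 38*1 + 0 = 38.
q_1 = 38 > 35, so the last convergent with denominator <= 35 is p_0/q_0 = 15/1.
The closest fraction with denominator <= 35 is either p_0/q_0 or the intermediate fraction (k*p_0 + p_{-1})/(k*q_0 + q_{-1}) with the largest k >= 1 whose denominator stays <= 35; these approach x as k grows, and every other convergent or intermediate fraction in range is farther away.
Largest k: floor((35 - q_{-1})/q_0) = floor((35 - 0)/1) = 35 (using the seeds p_{-1} = 1, q_{-1} = 0).
That gives (35*15 + 1)/(35*1 + 0) = 526/35.
Compare the errors: |x - 15/1| = |571*1 - 15*38|/(38*1) = 1/38, and |x - 526/35| = |571*35 - 526*38|/(38*35) = 3/1330.
Cross-multiplying, 3*38 = 114 < 1330 = 1*1330, so 3/1330 is smaller: the intermediate fraction 526/35 is closer to x than 15/1.

526/35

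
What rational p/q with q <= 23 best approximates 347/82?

Expand x = 347/82 as a continued fraction with the Euclidean algorithm:
  347 = 4*82 + 19, so a_0 = 4.
  82 = 4*19 + 6, so a_1 = 4.
  19 = 3*6 + 1, so a_2 = 3.
  6 = 6*1 + 0, so a_3 = 6.
so x = [4; 4, 3, 6].
Convergents (p_i = a_i*p_{i-1} + p_{i-2}, q_i = a_i*q_{i-1} + q_{i-2} with p_{-2}=0, p_{-1}=1, q_{-2}=1, q_{-1}=0), until the denominator exceeds 23:
  i=0: a_0=4, p_0 = 4*1 + 0 = 4, q_0 = 4*0 + 1 = 1.
  i=1: a_1=4, p_1 = 4*4 + 1 = 17, q_1 = 4*1 + 0 = 4.
  i=2: a_2=3, p_2 = 3*17 + 4 = 55, q_2 = 3*4 + 1 = 13.
  i=3: a_3=6, p_3 = 6*55 + 17 = 347, q_3 = 6*13 + 4 = 82.
q_3 = 82 > 23, so the last convergent with denominator <= 23 is p_2/q_2 = 55/13.
The closest fraction with denominator <= 23 is either p_2/q_2 or the intermediate fraction (k*p_2 + p_1)/(k*q_2 + q_1) with the largest k >= 1 whose denominator stays <= 23; these approach x as k grows, and every other convergent or intermediate fraction in range is farther away.
Largest k: floor((23 - q_1)/q_2) = floor((23 - 4)/13) = 1.
That gives (1*55 + 17)/(1*13 + 4) = 72/17.
Compare the errors: |x - 55/13| = |347*13 - 55*82|/(82*13) = 1/1066, and |x - 72/17| = |347*17 - 72*82|/(82*17) = 5/1394.
Cross-multiplying, 1*1394 = 1394 < 5330 = 5*1066, so 1/1066 is smaller: the convergent 55/13 is closer to x than 72/17.

55/13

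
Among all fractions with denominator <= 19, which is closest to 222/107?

27/13

Expand x = 222/107 as a continued fraction with the Euclidean algorithm:
  222 = 2*107 + 8, so a_0 = 2.
  107 = 13*8 + 3, so a_1 = 13.
  8 = 2*3 + 2, so a_2 = 2.
  3 = 1*2 + 1, so a_3 = 1.
  2 = 2*1 + 0, so a_4 = 2.
so x = [2; 13, 2, 1, 2].
Convergents (p_i = a_i*p_{i-1} + p_{i-2}, q_i = a_i*q_{i-1} + q_{i-2} with p_{-2}=0, p_{-1}=1, q_{-2}=1, q_{-1}=0), until the denominator exceeds 19:
  i=0: a_0=2, p_0 = 2*1 + 0 = 2, q_0 = 2*0 + 1 = 1.
  i=1: a_1=13, p_1 = 13*2 + 1 = 27, q_1 = 13*1 + 0 = 13.
  i=2: a_2=2, p_2 = 2*27 + 2 = 56, q_2 = 2*13 + 1 = 27.
q_2 = 27 > 19, so the last convergent with denominator <= 19 is p_1/q_1 = 27/13.
The closest fraction with denominator <= 19 is either p_1/q_1 or the intermediate fraction (k*p_1 + p_0)/(k*q_1 + q_0) with the largest k >= 1 whose denominator stays <= 19; these approach x as k grows, and every other convergent or intermediate fraction in range is farther away.
Largest k: floor((19 - q_0)/q_1) = floor((19 - 1)/13) = 1.
That gives (1*27 + 2)/(1*13 + 1) = 29/14.
Compare the errors: |x - 27/13| = |222*13 - 27*107|/(107*13) = 3/1391, and |x - 29/14| = |222*14 - 29*107|/(107*14) = 5/1498.
Cross-multiplying, 3*1498 = 4494 < 6955 = 5*1391, so 3/1391 is smaller: the convergent 27/13 is closer to x than 29/14.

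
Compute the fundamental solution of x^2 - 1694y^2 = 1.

(x, y) = (12082575, 293564)

First expand sqrt(1694) as a continued fraction. With x_i = (sqrt(1694) + m_i)/d_i and (m_0, d_0) = (0, 1): a_0 = floor(sqrt(1694)) = 41, since 41^2 = 1681 <= 1694 < 1764 = 42^2.
Iterate m_{i+1} = d_i*a_i - m_i, d_{i+1} = (1694 - m_{i+1}^2)/d_i, a_{i+1} = floor((a_0 + m_{i+1})/d_{i+1}):
  m_1 = 1*41 - 0 = 41, d_1 = (1694 - 41^2)/1 = 13/1 = 13, a_1 = floor((41 + 41)/13) = 6.
  m_2 = 13*6 - 41 = 37, d_2 = (1694 - 37^2)/13 = 325/13 = 25, a_2 = floor((41 + 37)/25) = 3.
  m_3 = 25*3 - 37 = 38, d_3 = (1694 - 38^2)/25 = 250/25 = 10, a_3 = floor((41 + 38)/10) = 7.
  m_4 = 10*7 - 38 = 32, d_4 = (1694 - 32^2)/10 = 670/10 = 67, a_4 = floor((41 + 32)/67) = 1.
  m_5 = 67*1 - 32 = 35, d_5 = (1694 - 35^2)/67 = 469/67 = 7, a_5 = floor((41 + 35)/7) = 10.
  m_6 = 7*10 - 35 = 35, d_6 = (1694 - 35^2)/7 = 469/7 = 67, a_6 = floor((41 + 35)/67) = 1.
  m_7 = 67*1 - 35 = 32, d_7 = (1694 - 32^2)/67 = 670/67 = 10, a_7 = floor((41 + 32)/10) = 7.
  m_8 = 10*7 - 32 = 38, d_8 = (1694 - 38^2)/10 = 250/10 = 25, a_8 = floor((41 + 38)/25) = 3.
  m_9 = 25*3 - 38 = 37, d_9 = (1694 - 37^2)/25 = 325/25 = 13, a_9 = floor((41 + 37)/13) = 6.
  m_10 = 13*6 - 37 = 41, d_10 = (1694 - 41^2)/13 = 13/13 = 1, a_10 = floor((41 + 41)/1) = 82.
  m_11 = 1*82 - 41 = 41, d_11 = (1694 - 41^2)/1 = 13/1 = 13: (m_11, d_11) = (m_1, d_1) = (41, 13), so from here the quotients repeat a_1, ..., a_10; the period length is 10.
So sqrt(1694) = [41; (6, 3, 7, 1, 10, 1, 7, 3, 6, 82)] with period length k = 10.
k is even, so the fundamental solution of x^2 - 1694y^2 = 1 is (p_{k-1}, q_{k-1}) = (p_9, q_9); compute convergents through index 9.
Convergents (p_i = a_i*p_{i-1} + p_{i-2}, q_i = a_i*q_{i-1} + q_{i-2} with p_{-2}=0, p_{-1}=1, q_{-2}=1, q_{-1}=0):
  i=0: a_0=41, p_0 = 41*1 + 0 = 41, q_0 = 41*0 + 1 = 1.
  i=1: a_1=6, p_1 = 6*41 + 1 = 247, q_1 = 6*1 + 0 = 6.
  i=2: a_2=3, p_2 = 3*247 + 41 = 782, q_2 = 3*6 + 1 = 19.
  i=3: a_3=7, p_3 = 7*782 + 247 = 5721, q_3 = 7*19 + 6 = 139.
  i=4: a_4=1, p_4 = 1*5721 + 782 = 6503, q_4 = 1*139 + 19 = 158.
  i=5: a_5=10, p_5 = 10*6503 + 5721 = 70751, q_5 = 10*158 + 139 = 1719.
  i=6: a_6=1, p_6 = 1*70751 + 6503 = 77254, q_6 = 1*1719 + 158 = 1877.
  i=7: a_7=7, p_7 = 7*77254 + 70751 = 611529, q_7 = 7*1877 + 1719 = 14858.
  i=8: a_8=3, p_8 = 3*611529 + 77254 = 1911841, q_8 = 3*14858 + 1877 = 46451.
  i=9: a_9=6, p_9 = 6*1911841 + 611529 = 12082575, q_9 = 6*46451 + 14858 = 293564.
Check: 12082575^2 - 1694*293564^2 = 145988618630625 - 145988618630624 = 1, so (x, y) = (12082575, 293564) solves the equation, and by the theorem it is the least positive solution.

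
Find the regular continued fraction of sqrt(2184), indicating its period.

Write x_i = (sqrt(2184) + m_i)/d_i with (m_0, d_0) = (0, 1). a_0 = floor(sqrt(2184)) = 46, since 46^2 = 2116 <= 2184 < 2209 = 47^2.
Iterate m_{i+1} = d_i*a_i - m_i, d_{i+1} = (2184 - m_{i+1}^2)/d_i, a_{i+1} = floor((a_0 + m_{i+1})/d_{i+1}):
  m_1 = 1*46 - 0 = 46, d_1 = (2184 - 46^2)/1 = 68/1 = 68, a_1 = floor((46 + 46)/68) = 1.
  m_2 = 68*1 - 46 = 22, d_2 = (2184 - 22^2)/68 = 1700/68 = 25, a_2 = floor((46 + 22)/25) = 2.
  m_3 = 25*2 - 22 = 28, d_3 = (2184 - 28^2)/25 = 1400/25 = 56, a_3 = floor((46 + 28)/56) = 1.
  m_4 = 56*1 - 28 = 28, d_4 = (2184 - 28^2)/56 = 1400/56 = 25, a_4 = floor((46 + 28)/25) = 2.
  m_5 = 25*2 - 28 = 22, d_5 = (2184 - 22^2)/25 = 1700/25 = 68, a_5 = floor((46 + 22)/68) = 1.
  m_6 = 68*1 - 22 = 46, d_6 = (2184 - 46^2)/68 = 68/68 = 1, a_6 = floor((46 + 46)/1) = 92.
  m_7 = 1*92 - 46 = 46, d_7 = (2184 - 46^2)/1 = 68/1 = 68: (m_7, d_7) = (m_1, d_1) = (46, 68), so from here the quotients repeat a_1, ..., a_6; the period length is 6.
Hence the expansion of sqrt(2184) is a_0 = 46 followed by the repeating block 1, 2, 1, 2, 1, 92 (period 6).

[46; (1, 2, 1, 2, 1, 92)]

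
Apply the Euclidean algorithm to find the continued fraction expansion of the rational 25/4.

Run the Euclidean algorithm on 25 and 4; the successive quotients are the partial quotients a_0, a_1, ... (each step inverts the fractional part left over by the previous one):
  25 = 6*4 + 1, so a_0 = 6.
  4 = 4*1 + 0, so a_1 = 4.
The remainder reaches 0 after 2 divisions, so the expansion has 2 partial quotients, read off in order.

[6; 4]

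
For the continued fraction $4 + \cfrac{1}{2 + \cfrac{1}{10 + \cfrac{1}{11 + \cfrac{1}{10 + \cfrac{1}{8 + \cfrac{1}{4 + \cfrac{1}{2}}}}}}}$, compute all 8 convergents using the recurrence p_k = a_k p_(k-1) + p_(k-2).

Using the convergent recurrence p_i = a_i*p_{i-1} + p_{i-2}, q_i = a_i*q_{i-1} + q_{i-2} with p_{-2}=0, p_{-1}=1, q_{-2}=1, q_{-1}=0:
  i=0: a_0=4, p_0 = 4*1 + 0 = 4, q_0 = 4*0 + 1 = 1.
  i=1: a_1=2, p_1 = 2*4 + 1 = 9, q_1 = 2*1 + 0 = 2.
  i=2: a_2=10, p_2 = 10*9 + 4 = 94, q_2 = 10*2 + 1 = 21.
  i=3: a_3=11, p_3 = 11*94 + 9 = 1043, q_3 = 11*21 + 2 = 233.
  i=4: a_4=10, p_4 = 10*1043 + 94 = 10524, q_4 = 10*233 + 21 = 2351.
  i=5: a_5=8, p_5 = 8*10524 + 1043 = 85235, q_5 = 8*2351 + 233 = 19041.
  i=6: a_6=4, p_6 = 4*85235 + 10524 = 351464, q_6 = 4*19041 + 2351 = 78515.
  i=7: a_7=2, p_7 = 2*351464 + 85235 = 788163, q_7 = 2*78515 + 19041 = 176071.

4/1, 9/2, 94/21, 1043/233, 10524/2351, 85235/19041, 351464/78515, 788163/176071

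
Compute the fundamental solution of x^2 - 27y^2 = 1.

First expand sqrt(27) as a continued fraction. With x_i = (sqrt(27) + m_i)/d_i and (m_0, d_0) = (0, 1): a_0 = floor(sqrt(27)) = 5, since 5^2 = 25 <= 27 < 36 = 6^2.
Iterate m_{i+1} = d_i*a_i - m_i, d_{i+1} = (27 - m_{i+1}^2)/d_i, a_{i+1} = floor((a_0 + m_{i+1})/d_{i+1}):
  m_1 = 1*5 - 0 = 5, d_1 = (27 - 5^2)/1 = 2/1 = 2, a_1 = floor((5 + 5)/2) = 5.
  m_2 = 2*5 - 5 = 5, d_2 = (27 - 5^2)/2 = 2/2 = 1, a_2 = floor((5 + 5)/1) = 10.
  m_3 = 1*10 - 5 = 5, d_3 = (27 - 5^2)/1 = 2/1 = 2: (m_3, d_3) = (m_1, d_1) = (5, 2), so from here the quotients repeat a_1, a_2; the period length is 2.
So sqrt(27) = [5; (5, 10)] with period length k = 2.
k is even, so the fundamental solution of x^2 - 27y^2 = 1 is (p_{k-1}, q_{k-1}) = (p_1, q_1); compute convergents through index 1.
Convergents (p_i = a_i*p_{i-1} + p_{i-2}, q_i = a_i*q_{i-1} + q_{i-2} with p_{-2}=0, p_{-1}=1, q_{-2}=1, q_{-1}=0):
  i=0: a_0=5, p_0 = 5*1 + 0 = 5, q_0 = 5*0 + 1 = 1.
  i=1: a_1=5, p_1 = 5*5 + 1 = 26, q_1 = 5*1 + 0 = 5.
Check: 26^2 - 27*5^2 = 676 - 675 = 1, so (x, y) = (26, 5) solves the equation, and by the theorem it is the least positive solution.

(x, y) = (26, 5)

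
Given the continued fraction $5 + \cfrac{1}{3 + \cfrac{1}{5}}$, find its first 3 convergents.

5/1, 16/3, 85/16

Using the convergent recurrence p_i = a_i*p_{i-1} + p_{i-2}, q_i = a_i*q_{i-1} + q_{i-2} with p_{-2}=0, p_{-1}=1, q_{-2}=1, q_{-1}=0:
  i=0: a_0=5, p_0 = 5*1 + 0 = 5, q_0 = 5*0 + 1 = 1.
  i=1: a_1=3, p_1 = 3*5 + 1 = 16, q_1 = 3*1 + 0 = 3.
  i=2: a_2=5, p_2 = 5*16 + 5 = 85, q_2 = 5*3 + 1 = 16.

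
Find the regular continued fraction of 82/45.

[1; 1, 4, 1, 1, 1, 2]

Run the Euclidean algorithm on 82 and 45; the successive quotients are the partial quotients a_0, a_1, ... (each step inverts the fractional part left over by the previous one):
  82 = 1*45 + 37, so a_0 = 1.
  45 = 1*37 + 8, so a_1 = 1.
  37 = 4*8 + 5, so a_2 = 4.
  8 = 1*5 + 3, so a_3 = 1.
  5 = 1*3 + 2, so a_4 = 1.
  3 = 1*2 + 1, so a_5 = 1.
  2 = 2*1 + 0, so a_6 = 2.
The remainder reaches 0 after 7 divisions, so the expansion has 7 partial quotients, read off in order.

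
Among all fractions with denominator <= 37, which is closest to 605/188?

103/32

Expand x = 605/188 as a continued fraction with the Euclidean algorithm:
  605 = 3*188 + 41, so a_0 = 3.
  188 = 4*41 + 24, so a_1 = 4.
  41 = 1*24 + 17, so a_2 = 1.
  24 = 1*17 + 7, so a_3 = 1.
  17 = 2*7 + 3, so a_4 = 2.
  7 = 2*3 + 1, so a_5 = 2.
  3 = 3*1 + 0, so a_6 = 3.
so x = [3; 4, 1, 1, 2, 2, 3].
Convergents (p_i = a_i*p_{i-1} + p_{i-2}, q_i = a_i*q_{i-1} + q_{i-2} with p_{-2}=0, p_{-1}=1, q_{-2}=1, q_{-1}=0), until the denominator exceeds 37:
  i=0: a_0=3, p_0 = 3*1 + 0 = 3, q_0 = 3*0 + 1 = 1.
  i=1: a_1=4, p_1 = 4*3 + 1 = 13, q_1 = 4*1 + 0 = 4.
  i=2: a_2=1, p_2 = 1*13 + 3 = 16, q_2 = 1*4 + 1 = 5.
  i=3: a_3=1, p_3 = 1*16 + 13 = 29, q_3 = 1*5 + 4 = 9.
  i=4: a_4=2, p_4 = 2*29 + 16 = 74, q_4 = 2*9 + 5 = 23.
  i=5: a_5=2, p_5 = 2*74 + 29 = 177, q_5 = 2*23 + 9 = 55.
q_5 = 55 > 37, so the last convergent with denominator <= 37 is p_4/q_4 = 74/23.
The closest fraction with denominator <= 37 is either p_4/q_4 or the intermediate fraction (k*p_4 + p_3)/(k*q_4 + q_3) with the largest k >= 1 whose denominator stays <= 37; these approach x as k grows, and every other convergent or intermediate fraction in range is farther away.
Largest k: floor((37 - q_3)/q_4) = floor((37 - 9)/23) = 1.
That gives (1*74 + 29)/(1*23 + 9) = 103/32.
Compare the errors: |x - 74/23| = |605*23 - 74*188|/(188*23) = 3/4324, and |x - 103/32| = |605*32 - 103*188|/(188*32) = 4/6016.
Cross-multiplying, 4*4324 = 17296 < 18048 = 3*6016, so 4/6016 is smaller: the intermediate fraction 103/32 is closer to x than 74/23.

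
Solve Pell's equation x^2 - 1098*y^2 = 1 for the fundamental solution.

(x, y) = (118097, 3564)

First expand sqrt(1098) as a continued fraction. With x_i = (sqrt(1098) + m_i)/d_i and (m_0, d_0) = (0, 1): a_0 = floor(sqrt(1098)) = 33, since 33^2 = 1089 <= 1098 < 1156 = 34^2.
Iterate m_{i+1} = d_i*a_i - m_i, d_{i+1} = (1098 - m_{i+1}^2)/d_i, a_{i+1} = floor((a_0 + m_{i+1})/d_{i+1}):
  m_1 = 1*33 - 0 = 33, d_1 = (1098 - 33^2)/1 = 9/1 = 9, a_1 = floor((33 + 33)/9) = 7.
  m_2 = 9*7 - 33 = 30, d_2 = (1098 - 30^2)/9 = 198/9 = 22, a_2 = floor((33 + 30)/22) = 2.
  m_3 = 22*2 - 30 = 14, d_3 = (1098 - 14^2)/22 = 902/22 = 41, a_3 = floor((33 + 14)/41) = 1.
  m_4 = 41*1 - 14 = 27, d_4 = (1098 - 27^2)/41 = 369/41 = 9, a_4 = floor((33 + 27)/9) = 6.
  m_5 = 9*6 - 27 = 27, d_5 = (1098 - 27^2)/9 = 369/9 = 41, a_5 = floor((33 + 27)/41) = 1.
  m_6 = 41*1 - 27 = 14, d_6 = (1098 - 14^2)/41 = 902/41 = 22, a_6 = floor((33 + 14)/22) = 2.
  m_7 = 22*2 - 14 = 30, d_7 = (1098 - 30^2)/22 = 198/22 = 9, a_7 = floor((33 + 30)/9) = 7.
  m_8 = 9*7 - 30 = 33, d_8 = (1098 - 33^2)/9 = 9/9 = 1, a_8 = floor((33 + 33)/1) = 66.
  m_9 = 1*66 - 33 = 33, d_9 = (1098 - 33^2)/1 = 9/1 = 9: (m_9, d_9) = (m_1, d_1) = (33, 9), so from here the quotients repeat a_1, ..., a_8; the period length is 8.
So sqrt(1098) = [33; (7, 2, 1, 6, 1, 2, 7, 66)] with period length k = 8.
k is even, so the fundamental solution of x^2 - 1098y^2 = 1 is (p_{k-1}, q_{k-1}) = (p_7, q_7); compute convergents through index 7.
Convergents (p_i = a_i*p_{i-1} + p_{i-2}, q_i = a_i*q_{i-1} + q_{i-2} with p_{-2}=0, p_{-1}=1, q_{-2}=1, q_{-1}=0):
  i=0: a_0=33, p_0 = 33*1 + 0 = 33, q_0 = 33*0 + 1 = 1.
  i=1: a_1=7, p_1 = 7*33 + 1 = 232, q_1 = 7*1 + 0 = 7.
  i=2: a_2=2, p_2 = 2*232 + 33 = 497, q_2 = 2*7 + 1 = 15.
  i=3: a_3=1, p_3 = 1*497 + 232 = 729, q_3 = 1*15 + 7 = 22.
  i=4: a_4=6, p_4 = 6*729 + 497 = 4871, q_4 = 6*22 + 15 = 147.
  i=5: a_5=1, p_5 = 1*4871 + 729 = 5600, q_5 = 1*147 + 22 = 169.
  i=6: a_6=2, p_6 = 2*5600 + 4871 = 16071, q_6 = 2*169 + 147 = 485.
  i=7: a_7=7, p_7 = 7*16071 + 5600 = 118097, q_7 = 7*485 + 169 = 3564.
Check: 118097^2 - 1098*3564^2 = 13946901409 - 13946901408 = 1, so (x, y) = (118097, 3564) solves the equation, and by the theorem it is the least positive solution.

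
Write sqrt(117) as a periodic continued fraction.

[10; (1, 4, 2, 4, 1, 20)]

Write x_i = (sqrt(117) + m_i)/d_i with (m_0, d_0) = (0, 1). a_0 = floor(sqrt(117)) = 10, since 10^2 = 100 <= 117 < 121 = 11^2.
Iterate m_{i+1} = d_i*a_i - m_i, d_{i+1} = (117 - m_{i+1}^2)/d_i, a_{i+1} = floor((a_0 + m_{i+1})/d_{i+1}):
  m_1 = 1*10 - 0 = 10, d_1 = (117 - 10^2)/1 = 17/1 = 17, a_1 = floor((10 + 10)/17) = 1.
  m_2 = 17*1 - 10 = 7, d_2 = (117 - 7^2)/17 = 68/17 = 4, a_2 = floor((10 + 7)/4) = 4.
  m_3 = 4*4 - 7 = 9, d_3 = (117 - 9^2)/4 = 36/4 = 9, a_3 = floor((10 + 9)/9) = 2.
  m_4 = 9*2 - 9 = 9, d_4 = (117 - 9^2)/9 = 36/9 = 4, a_4 = floor((10 + 9)/4) = 4.
  m_5 = 4*4 - 9 = 7, d_5 = (117 - 7^2)/4 = 68/4 = 17, a_5 = floor((10 + 7)/17) = 1.
  m_6 = 17*1 - 7 = 10, d_6 = (117 - 10^2)/17 = 17/17 = 1, a_6 = floor((10 + 10)/1) = 20.
  m_7 = 1*20 - 10 = 10, d_7 = (117 - 10^2)/1 = 17/1 = 17: (m_7, d_7) = (m_1, d_1) = (10, 17), so from here the quotients repeat a_1, ..., a_6; the period length is 6.
Hence the expansion of sqrt(117) is a_0 = 10 followed by the repeating block 1, 4, 2, 4, 1, 20 (period 6).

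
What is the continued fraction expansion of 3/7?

Run the Euclidean algorithm on 3 and 7; the successive quotients are the partial quotients a_0, a_1, ... (each step inverts the fractional part left over by the previous one):
  3 = 0*7 + 3, so a_0 = 0.
  7 = 2*3 + 1, so a_1 = 2.
  3 = 3*1 + 0, so a_2 = 3.
The remainder reaches 0 after 3 divisions, so the expansion has 3 partial quotients, read off in order.

[0; 2, 3]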